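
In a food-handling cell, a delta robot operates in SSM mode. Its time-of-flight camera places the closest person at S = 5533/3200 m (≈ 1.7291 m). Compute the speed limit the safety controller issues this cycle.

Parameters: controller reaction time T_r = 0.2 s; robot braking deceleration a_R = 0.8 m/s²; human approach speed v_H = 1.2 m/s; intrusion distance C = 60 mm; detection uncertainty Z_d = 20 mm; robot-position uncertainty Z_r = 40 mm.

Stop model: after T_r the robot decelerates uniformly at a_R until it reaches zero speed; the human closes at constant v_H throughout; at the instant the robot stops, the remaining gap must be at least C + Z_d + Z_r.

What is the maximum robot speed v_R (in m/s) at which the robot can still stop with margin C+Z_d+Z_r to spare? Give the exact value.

at the boundary: (5/8)·v² + (17/10)·v + (-4381/3200) = 0
  disc = (17/10)² − 4·(5/8)·(-4381/3200) = 40401/6400 ; √disc = 201/80
  v_R = (−(17/10) + 201/80) / (2·(5/8)) = 13/20 m/s
check:
T_s = v_R/a_R = (13/20)/(4/5) = 0.8125 s
robot in T_r: 0.6500·0.2000 = 0.1300 m
braking distance = 0.6500²/(2·0.8000) = 0.2641 m
human closes 1.2000·1.0125 = 1.2150 m
C+Z_d+Z_r = 0.0600+0.0200+0.0400 = 0.1200 m
sum ≈ 0.1300+0.2641+1.2150+0.1200 ≈ 1.7291 m = S ✓

v_R_max = 13/20 m/s = 0.6500 m/s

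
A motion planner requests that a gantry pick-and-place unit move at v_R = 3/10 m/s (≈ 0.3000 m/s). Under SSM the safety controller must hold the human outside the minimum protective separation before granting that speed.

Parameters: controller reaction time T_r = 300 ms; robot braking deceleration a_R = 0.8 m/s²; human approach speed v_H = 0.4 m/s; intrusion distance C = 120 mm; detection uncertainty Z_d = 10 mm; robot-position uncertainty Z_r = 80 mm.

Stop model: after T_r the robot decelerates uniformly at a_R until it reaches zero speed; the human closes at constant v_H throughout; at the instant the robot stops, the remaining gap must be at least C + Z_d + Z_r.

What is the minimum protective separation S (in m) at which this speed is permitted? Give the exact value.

S_min = 501/800 m = 0.6262 m

T_s = v_R/a_R = (3/10)/(4/5) = 0.3750 s
reaction-phase robot travel = 0.3000·0.3000 = 0.0900 m
robot under decel: 0.3000²/(2·0.8000) = 0.0563 m
human closes 0.4000·0.6750 = 0.2700 m
margins: 0.1200+0.0100+0.0800 = 0.2100 m
S_min ≈ 0.0900+0.0563+0.2700+0.2100  ⇒  S_min = 501/800 m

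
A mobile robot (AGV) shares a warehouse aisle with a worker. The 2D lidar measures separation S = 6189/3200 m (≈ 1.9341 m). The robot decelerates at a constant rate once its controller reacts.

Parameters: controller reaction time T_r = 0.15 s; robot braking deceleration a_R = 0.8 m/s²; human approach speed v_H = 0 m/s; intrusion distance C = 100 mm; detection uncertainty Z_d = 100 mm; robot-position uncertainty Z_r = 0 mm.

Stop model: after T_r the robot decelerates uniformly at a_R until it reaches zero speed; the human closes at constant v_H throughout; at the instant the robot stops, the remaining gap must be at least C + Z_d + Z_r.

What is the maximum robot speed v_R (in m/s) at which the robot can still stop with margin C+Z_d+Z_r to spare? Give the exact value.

v_R_max = 31/20 m/s = 1.5500 m/s

collect terms ⇒ (5/8)·v_R² + (3/20)·v_R + (-5549/3200) = 0
  disc = (3/20)² − 4·(5/8)·(-5549/3200) = 27889/6400 ; √disc = 167/80
  v_R = (−(3/20) + 167/80) / (2·(5/8)) = 31/20 m/s
check:
braking lasts T_s = (31/20)/(4/5) = 1.9375 s
robot covers v_R·T_r = 1.5500·0.1500 = 0.2325 m before braking
robot covers 1.5500·1.9375 − ½·0.8000·1.9375² = 1.5016 m while stopping
person approaches 0.0000·(0.1500+1.9375) = 0.0000 m
C+Z_d+Z_r = 0.1000+0.1000+0.0000 = 0.2000 m
sum ≈ 0.2325+1.5016+0.0000+0.2000 ≈ 1.9341 m = S ✓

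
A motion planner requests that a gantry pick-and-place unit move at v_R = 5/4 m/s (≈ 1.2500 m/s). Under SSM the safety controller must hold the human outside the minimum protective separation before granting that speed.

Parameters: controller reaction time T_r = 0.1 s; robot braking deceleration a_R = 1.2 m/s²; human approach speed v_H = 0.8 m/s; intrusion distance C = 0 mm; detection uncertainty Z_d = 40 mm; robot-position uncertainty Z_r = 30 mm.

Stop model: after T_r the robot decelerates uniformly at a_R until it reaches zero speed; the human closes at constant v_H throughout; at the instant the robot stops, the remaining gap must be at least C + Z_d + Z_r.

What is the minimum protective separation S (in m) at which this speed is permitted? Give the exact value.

S_min = 563/320 m = 1.7594 m

braking lasts T_s = (5/4)/(6/5) = 1.0417 s
reaction-phase robot travel = 1.2500·0.1000 = 0.1250 m
robot under decel: 1.2500²/(2·1.2000) = 0.6510 m
person approaches 0.8000·(0.1000+1.0417) = 0.9133 m
margins: 0.0000+0.0400+0.0300 = 0.0700 m
S_min ≈ 0.1250+0.6510+0.9133+0.0700  ⇒  S_min = 563/320 m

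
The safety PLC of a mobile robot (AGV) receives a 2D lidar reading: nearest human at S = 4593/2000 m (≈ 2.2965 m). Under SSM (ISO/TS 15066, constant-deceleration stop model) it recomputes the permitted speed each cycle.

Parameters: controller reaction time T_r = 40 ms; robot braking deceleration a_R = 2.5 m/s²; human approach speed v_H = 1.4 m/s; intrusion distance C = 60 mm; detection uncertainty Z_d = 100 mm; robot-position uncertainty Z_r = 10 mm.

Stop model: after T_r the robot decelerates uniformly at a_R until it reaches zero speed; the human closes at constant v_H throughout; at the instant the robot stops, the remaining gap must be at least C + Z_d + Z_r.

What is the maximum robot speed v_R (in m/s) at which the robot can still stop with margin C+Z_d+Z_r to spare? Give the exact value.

v_R_max = 41/20 m/s = 2.0500 m/s

collect terms ⇒ (1/5)·v_R² + (3/5)·v_R + (-4141/2000) = 0
  disc = (3/5)² − 4·(1/5)·(-4141/2000) = 5041/2500 ; √disc = 71/50
  v_R = (−(3/5) + 71/50) / (2·(1/5)) = 41/20 m/s
check:
braking lasts T_s = (41/20)/(5/2) = 0.8200 s
robot covers v_R·T_r = 2.0500·0.0400 = 0.0820 m before braking
robot covers 2.0500·0.8200 − ½·2.5000·0.8200² = 0.8405 m while stopping
human closes 1.4000·0.8600 = 1.2040 m
margins: 0.0600+0.1000+0.0100 = 0.1700 m
sum ≈ 0.0820+0.8405+1.2040+0.1700 ≈ 2.2965 m = S ✓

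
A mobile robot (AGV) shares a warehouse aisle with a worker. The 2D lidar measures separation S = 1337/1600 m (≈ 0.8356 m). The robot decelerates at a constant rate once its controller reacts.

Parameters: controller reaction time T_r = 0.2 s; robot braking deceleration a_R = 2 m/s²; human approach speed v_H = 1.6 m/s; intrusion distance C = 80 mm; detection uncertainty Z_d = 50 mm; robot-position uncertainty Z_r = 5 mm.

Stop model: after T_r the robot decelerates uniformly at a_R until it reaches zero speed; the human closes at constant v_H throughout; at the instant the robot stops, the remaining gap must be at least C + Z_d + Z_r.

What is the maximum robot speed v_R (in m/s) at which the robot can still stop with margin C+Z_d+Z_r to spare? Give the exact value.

at the boundary: (1/4)·v² + (1)·v + (-609/1600) = 0
  disc = (1)² − 4·(1/4)·(-609/1600) = 2209/1600 ; √disc = 47/40
  v_R = (−(1) + 47/40) / (2·(1/4)) = 7/20 m/s
check:
braking lasts T_s = (7/20)/2 = 0.1750 s
robot in T_r: 0.3500·0.2000 = 0.0700 m
robot covers 0.3500·0.1750 − ½·2.0000·0.1750² = 0.0306 m while stopping
human closes 1.6000·0.3750 = 0.6000 m
residual clearance needed = 0.0800+0.0500+0.0050 = 0.1350 m
sum ≈ 0.0700+0.0306+0.6000+0.1350 ≈ 0.8356 m = S ✓

v_R_max = 7/20 m/s = 0.3500 m/s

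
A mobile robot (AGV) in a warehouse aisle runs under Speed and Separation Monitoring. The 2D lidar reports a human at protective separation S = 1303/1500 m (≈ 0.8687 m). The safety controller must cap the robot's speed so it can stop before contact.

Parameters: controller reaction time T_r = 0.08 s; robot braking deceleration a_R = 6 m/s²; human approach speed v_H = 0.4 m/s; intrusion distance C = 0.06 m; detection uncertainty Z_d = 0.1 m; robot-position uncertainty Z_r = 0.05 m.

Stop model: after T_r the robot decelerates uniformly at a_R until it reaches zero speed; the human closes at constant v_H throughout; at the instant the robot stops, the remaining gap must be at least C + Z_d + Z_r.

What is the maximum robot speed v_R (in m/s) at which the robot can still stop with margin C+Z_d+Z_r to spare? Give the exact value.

v_R_max = 2 m/s = 2.0000 m/s

collect terms ⇒ (1/12)·v_R² + (11/75)·v_R + (-47/75) = 0
  disc = (11/75)² − 4·(1/12)·(-47/75) = 144/625 ; √disc = 12/25
  v_R = (−(11/75) + 12/25) / (2·(1/12)) = 2 m/s
check:
stop time T_s = 2/6 = 0.3333 s
robot covers v_R·T_r = 2.0000·0.0800 = 0.1600 m before braking
braking distance = 2.0000²/(2·6.0000) = 0.3333 m
human over T_r+T_s: 0.4000·(0.0800+0.3333) = 0.1653 m
residual clearance needed = 0.0600+0.1000+0.0500 = 0.2100 m
sum ≈ 0.1600+0.3333+0.1653+0.2100 ≈ 0.8687 m = S ✓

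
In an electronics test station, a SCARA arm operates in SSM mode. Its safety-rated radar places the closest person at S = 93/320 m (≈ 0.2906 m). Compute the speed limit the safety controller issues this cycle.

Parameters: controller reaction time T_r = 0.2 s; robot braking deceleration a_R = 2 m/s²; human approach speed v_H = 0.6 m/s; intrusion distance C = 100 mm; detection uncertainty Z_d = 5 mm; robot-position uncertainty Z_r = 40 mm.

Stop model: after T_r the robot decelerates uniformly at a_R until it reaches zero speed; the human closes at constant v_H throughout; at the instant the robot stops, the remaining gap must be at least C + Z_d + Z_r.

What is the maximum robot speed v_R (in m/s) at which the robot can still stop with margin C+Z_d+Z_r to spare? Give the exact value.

quadratic (1/4)·v² + (1/2)·v + (-41/1600) = 0
  disc = (1/2)² − 4·(1/4)·(-41/1600) = 441/1600 ; √disc = 21/40
  v_R = (−(1/2) + 21/40) / (2·(1/4)) = 1/20 m/s
check:
braking lasts T_s = (1/20)/2 = 0.0250 s
robot in T_r: 0.0500·0.2000 = 0.0100 m
robot under decel: 0.0500²/(2·2.0000) = 0.0006 m
person approaches 0.6000·(0.2000+0.0250) = 0.1350 m
margins: 0.1000+0.0050+0.0400 = 0.1450 m
sum ≈ 0.0100+0.0006+0.1350+0.1450 ≈ 0.2906 m = S ✓

v_R_max = 1/20 m/s = 0.0500 m/s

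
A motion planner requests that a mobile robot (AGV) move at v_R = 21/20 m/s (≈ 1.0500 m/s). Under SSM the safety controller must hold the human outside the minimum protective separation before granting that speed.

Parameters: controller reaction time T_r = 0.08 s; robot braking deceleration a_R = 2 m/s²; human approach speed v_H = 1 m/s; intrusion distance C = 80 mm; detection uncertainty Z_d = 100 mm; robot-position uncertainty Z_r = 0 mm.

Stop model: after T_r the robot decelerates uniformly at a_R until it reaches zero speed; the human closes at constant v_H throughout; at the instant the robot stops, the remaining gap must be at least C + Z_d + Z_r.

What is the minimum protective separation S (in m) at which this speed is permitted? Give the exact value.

S_min = 9157/8000 m = 1.1446 m

braking lasts T_s = (21/20)/2 = 0.5250 s
reaction-phase robot travel = 1.0500·0.0800 = 0.0840 m
braking distance = 1.0500²/(2·2.0000) = 0.2756 m
human over T_r+T_s: 1.0000·(0.0800+0.5250) = 0.6050 m
residual clearance needed = 0.0800+0.1000+0.0000 = 0.1800 m
S_min ≈ 0.0840+0.2756+0.6050+0.1800  ⇒  S_min = 9157/8000 m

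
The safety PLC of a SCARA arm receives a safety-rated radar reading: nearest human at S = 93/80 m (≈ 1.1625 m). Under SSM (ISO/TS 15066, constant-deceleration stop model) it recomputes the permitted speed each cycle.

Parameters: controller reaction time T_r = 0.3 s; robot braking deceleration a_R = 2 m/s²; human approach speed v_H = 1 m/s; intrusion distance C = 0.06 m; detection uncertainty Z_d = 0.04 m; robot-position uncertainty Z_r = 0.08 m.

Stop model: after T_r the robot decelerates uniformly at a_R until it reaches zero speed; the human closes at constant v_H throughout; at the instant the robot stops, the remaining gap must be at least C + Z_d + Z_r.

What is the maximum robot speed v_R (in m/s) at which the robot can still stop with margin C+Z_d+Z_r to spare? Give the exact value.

collect terms ⇒ (1/4)·v_R² + (4/5)·v_R + (-273/400) = 0
  disc = (4/5)² − 4·(1/4)·(-273/400) = 529/400 ; √disc = 23/20
  v_R = (−(4/5) + 23/20) / (2·(1/4)) = 7/10 m/s
check:
stop time T_s = (7/10)/2 = 0.3500 s
robot in T_r: 0.7000·0.3000 = 0.2100 m
robot covers 0.7000·0.3500 − ½·2.0000·0.3500² = 0.1225 m while stopping
human over T_r+T_s: 1.0000·(0.3000+0.3500) = 0.6500 m
residual clearance needed = 0.0600+0.0400+0.0800 = 0.1800 m
sum ≈ 0.2100+0.1225+0.6500+0.1800 ≈ 1.1625 m = S ✓

v_R_max = 7/10 m/s = 0.7000 m/s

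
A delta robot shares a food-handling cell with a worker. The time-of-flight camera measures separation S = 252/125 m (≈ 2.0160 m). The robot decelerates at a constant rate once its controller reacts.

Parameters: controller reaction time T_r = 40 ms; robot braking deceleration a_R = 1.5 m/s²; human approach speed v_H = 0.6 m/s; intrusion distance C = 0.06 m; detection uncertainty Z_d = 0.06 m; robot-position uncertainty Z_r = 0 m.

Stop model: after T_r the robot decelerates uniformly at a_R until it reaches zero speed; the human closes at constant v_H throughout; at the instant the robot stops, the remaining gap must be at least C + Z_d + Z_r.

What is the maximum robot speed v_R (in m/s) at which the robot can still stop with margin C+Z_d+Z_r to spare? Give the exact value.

quadratic (1/3)·v² + (11/25)·v + (-234/125) = 0
  disc = (11/25)² − 4·(1/3)·(-234/125) = 1681/625 ; √disc = 41/25
  v_R = (−(11/25) + 41/25) / (2·(1/3)) = 9/5 m/s
check:
T_s = v_R/a_R = (9/5)/(3/2) = 1.2000 s
robot covers v_R·T_r = 1.8000·0.0400 = 0.0720 m before braking
robot covers 1.8000·1.2000 − ½·1.5000·1.2000² = 1.0800 m while stopping
human closes 0.6000·1.2400 = 0.7440 m
margins: 0.0600+0.0600+0.0000 = 0.1200 m
sum ≈ 0.0720+1.0800+0.7440+0.1200 ≈ 2.0160 m = S ✓

v_R_max = 9/5 m/s = 1.8000 m/s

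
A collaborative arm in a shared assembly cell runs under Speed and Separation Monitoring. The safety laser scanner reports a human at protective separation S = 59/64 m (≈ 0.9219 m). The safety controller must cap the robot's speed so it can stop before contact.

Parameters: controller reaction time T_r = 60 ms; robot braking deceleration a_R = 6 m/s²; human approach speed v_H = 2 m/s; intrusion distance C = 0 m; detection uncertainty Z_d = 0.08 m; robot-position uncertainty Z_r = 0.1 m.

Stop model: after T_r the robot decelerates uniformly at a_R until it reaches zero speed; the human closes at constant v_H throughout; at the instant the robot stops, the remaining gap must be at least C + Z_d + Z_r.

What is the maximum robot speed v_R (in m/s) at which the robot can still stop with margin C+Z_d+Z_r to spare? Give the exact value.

v_R_max = 5/4 m/s = 1.2500 m/s

at the boundary: (1/12)·v² + (59/150)·v + (-199/320) = 0
  disc = (59/150)² − 4·(1/12)·(-199/320) = 130321/360000 ; √disc = 361/600
  v_R = (−(59/150) + 361/600) / (2·(1/12)) = 5/4 m/s
check:
stop time T_s = (5/4)/6 = 0.2083 s
reaction-phase robot travel = 1.2500·0.0600 = 0.0750 m
braking distance = 1.2500²/(2·6.0000) = 0.1302 m
human over T_r+T_s: 2.0000·(0.0600+0.2083) = 0.5367 m
C+Z_d+Z_r = 0.0000+0.0800+0.1000 = 0.1800 m
sum ≈ 0.0750+0.1302+0.5367+0.1800 ≈ 0.9219 m = S ✓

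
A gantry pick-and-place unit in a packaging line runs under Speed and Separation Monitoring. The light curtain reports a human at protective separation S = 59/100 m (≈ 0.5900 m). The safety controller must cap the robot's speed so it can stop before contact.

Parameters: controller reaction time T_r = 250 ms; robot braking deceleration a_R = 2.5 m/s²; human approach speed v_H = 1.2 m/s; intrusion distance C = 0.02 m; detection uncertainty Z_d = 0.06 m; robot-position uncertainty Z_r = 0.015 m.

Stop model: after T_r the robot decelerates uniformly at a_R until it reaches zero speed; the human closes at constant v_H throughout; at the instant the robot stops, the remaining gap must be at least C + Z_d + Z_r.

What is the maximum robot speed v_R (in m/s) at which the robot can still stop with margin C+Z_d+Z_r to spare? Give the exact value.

quadratic (1/5)·v² + (73/100)·v + (-39/200) = 0
  disc = (73/100)² − 4·(1/5)·(-39/200) = 6889/10000 ; √disc = 83/100
  v_R = (−(73/100) + 83/100) / (2·(1/5)) = 1/4 m/s
check:
stop time T_s = (1/4)/(5/2) = 0.1000 s
robot covers v_R·T_r = 0.2500·0.2500 = 0.0625 m before braking
robot under decel: 0.2500²/(2·2.5000) = 0.0125 m
person approaches 1.2000·(0.2500+0.1000) = 0.4200 m
residual clearance needed = 0.0200+0.0600+0.0150 = 0.0950 m
sum ≈ 0.0625+0.0125+0.4200+0.0950 ≈ 0.5900 m = S ✓

v_R_max = 1/4 m/s = 0.2500 m/s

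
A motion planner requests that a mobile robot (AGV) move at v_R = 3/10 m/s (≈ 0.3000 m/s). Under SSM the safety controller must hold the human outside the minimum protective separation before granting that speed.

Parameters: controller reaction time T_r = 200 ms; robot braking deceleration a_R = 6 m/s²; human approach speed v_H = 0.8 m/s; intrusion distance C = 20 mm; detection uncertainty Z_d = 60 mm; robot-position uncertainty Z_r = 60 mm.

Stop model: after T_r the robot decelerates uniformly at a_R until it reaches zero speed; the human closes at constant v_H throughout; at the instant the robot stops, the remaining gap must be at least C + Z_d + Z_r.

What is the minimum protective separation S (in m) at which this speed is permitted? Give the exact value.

S_min = 163/400 m = 0.4075 m

braking lasts T_s = (3/10)/6 = 0.0500 s
robot covers v_R·T_r = 0.3000·0.2000 = 0.0600 m before braking
robot under decel: 0.3000²/(2·6.0000) = 0.0075 m
person approaches 0.8000·(0.2000+0.0500) = 0.2000 m
C+Z_d+Z_r = 0.0200+0.0600+0.0600 = 0.1400 m
S_min ≈ 0.0600+0.0075+0.2000+0.1400  ⇒  S_min = 163/400 m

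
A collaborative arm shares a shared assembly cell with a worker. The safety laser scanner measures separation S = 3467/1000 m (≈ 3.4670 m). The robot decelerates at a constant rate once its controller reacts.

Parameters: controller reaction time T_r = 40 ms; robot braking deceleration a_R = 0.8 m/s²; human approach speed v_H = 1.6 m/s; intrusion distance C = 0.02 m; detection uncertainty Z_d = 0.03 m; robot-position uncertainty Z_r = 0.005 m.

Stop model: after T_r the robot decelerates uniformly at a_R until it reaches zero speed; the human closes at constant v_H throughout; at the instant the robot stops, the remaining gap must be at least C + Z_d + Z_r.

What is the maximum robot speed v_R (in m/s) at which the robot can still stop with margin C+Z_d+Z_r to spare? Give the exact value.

quadratic (5/8)·v² + (51/25)·v + (-837/250) = 0
  disc = (51/25)² − 4·(5/8)·(-837/250) = 31329/2500 ; √disc = 177/50
  v_R = (−(51/25) + 177/50) / (2·(5/8)) = 6/5 m/s
check:
T_s = v_R/a_R = (6/5)/(4/5) = 1.5000 s
robot covers v_R·T_r = 1.2000·0.0400 = 0.0480 m before braking
robot under decel: 1.2000²/(2·0.8000) = 0.9000 m
human closes 1.6000·1.5400 = 2.4640 m
C+Z_d+Z_r = 0.0200+0.0300+0.0050 = 0.0550 m
sum ≈ 0.0480+0.9000+2.4640+0.0550 ≈ 3.4670 m = S ✓

v_R_max = 6/5 m/s = 1.2000 m/s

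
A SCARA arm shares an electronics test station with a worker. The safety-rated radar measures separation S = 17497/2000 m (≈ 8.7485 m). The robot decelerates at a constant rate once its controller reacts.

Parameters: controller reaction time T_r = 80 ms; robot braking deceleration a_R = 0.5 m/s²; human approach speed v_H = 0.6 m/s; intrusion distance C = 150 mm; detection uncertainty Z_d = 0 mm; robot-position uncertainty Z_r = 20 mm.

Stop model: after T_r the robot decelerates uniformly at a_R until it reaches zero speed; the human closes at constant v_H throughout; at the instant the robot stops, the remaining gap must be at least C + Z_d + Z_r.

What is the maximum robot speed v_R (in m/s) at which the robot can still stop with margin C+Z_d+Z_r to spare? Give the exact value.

at the boundary: (1)·v² + (32/25)·v + (-17061/2000) = 0
  disc = (32/25)² − 4·(1)·(-17061/2000) = 89401/2500 ; √disc = 299/50
  v_R = (−(32/25) + 299/50) / (2·(1)) = 47/20 m/s
check:
T_s = v_R/a_R = (47/20)/(1/2) = 4.7000 s
robot covers v_R·T_r = 2.3500·0.0800 = 0.1880 m before braking
robot covers 2.3500·4.7000 − ½·0.5000·4.7000² = 5.5225 m while stopping
human closes 0.6000·4.7800 = 2.8680 m
C+Z_d+Z_r = 0.1500+0.0000+0.0200 = 0.1700 m
sum ≈ 0.1880+5.5225+2.8680+0.1700 ≈ 8.7485 m = S ✓

v_R_max = 47/20 m/s = 2.3500 m/s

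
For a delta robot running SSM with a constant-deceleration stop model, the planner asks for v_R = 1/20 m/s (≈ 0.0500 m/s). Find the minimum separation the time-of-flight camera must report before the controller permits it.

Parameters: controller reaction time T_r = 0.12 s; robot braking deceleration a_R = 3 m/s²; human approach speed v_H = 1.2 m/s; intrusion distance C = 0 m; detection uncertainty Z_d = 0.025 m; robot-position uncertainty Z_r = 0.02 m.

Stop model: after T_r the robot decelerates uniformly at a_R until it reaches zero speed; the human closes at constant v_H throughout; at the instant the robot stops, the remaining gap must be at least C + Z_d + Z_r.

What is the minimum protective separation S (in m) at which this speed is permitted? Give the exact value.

S_min = 517/2400 m = 0.2154 m

stop time T_s = (1/20)/3 = 0.0167 s
reaction-phase robot travel = 0.0500·0.1200 = 0.0060 m
robot under decel: 0.0500²/(2·3.0000) = 0.0004 m
human closes 1.2000·0.1367 = 0.1640 m
residual clearance needed = 0.0000+0.0250+0.0200 = 0.0450 m
S_min ≈ 0.0060+0.0004+0.1640+0.0450  ⇒  S_min = 517/2400 m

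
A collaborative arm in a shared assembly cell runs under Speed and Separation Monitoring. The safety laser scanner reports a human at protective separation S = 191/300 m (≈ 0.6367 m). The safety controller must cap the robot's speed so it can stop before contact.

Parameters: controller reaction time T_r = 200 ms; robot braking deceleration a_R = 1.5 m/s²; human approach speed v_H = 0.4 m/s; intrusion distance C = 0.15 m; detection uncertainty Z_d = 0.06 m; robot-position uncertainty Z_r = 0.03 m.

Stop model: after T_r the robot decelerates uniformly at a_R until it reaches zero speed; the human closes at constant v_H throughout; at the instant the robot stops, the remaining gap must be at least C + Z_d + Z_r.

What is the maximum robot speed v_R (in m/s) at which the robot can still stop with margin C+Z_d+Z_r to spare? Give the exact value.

v_R_max = 1/2 m/s = 0.5000 m/s

quadratic (1/3)·v² + (7/15)·v + (-19/60) = 0
  disc = (7/15)² − 4·(1/3)·(-19/60) = 16/25 ; √disc = 4/5
  v_R = (−(7/15) + 4/5) / (2·(1/3)) = 1/2 m/s
check:
stop time T_s = (1/2)/(3/2) = 0.3333 s
robot covers v_R·T_r = 0.5000·0.2000 = 0.1000 m before braking
robot under decel: 0.5000²/(2·1.5000) = 0.0833 m
human over T_r+T_s: 0.4000·(0.2000+0.3333) = 0.2133 m
margins: 0.1500+0.0600+0.0300 = 0.2400 m
sum ≈ 0.1000+0.0833+0.2133+0.2400 ≈ 0.6367 m = S ✓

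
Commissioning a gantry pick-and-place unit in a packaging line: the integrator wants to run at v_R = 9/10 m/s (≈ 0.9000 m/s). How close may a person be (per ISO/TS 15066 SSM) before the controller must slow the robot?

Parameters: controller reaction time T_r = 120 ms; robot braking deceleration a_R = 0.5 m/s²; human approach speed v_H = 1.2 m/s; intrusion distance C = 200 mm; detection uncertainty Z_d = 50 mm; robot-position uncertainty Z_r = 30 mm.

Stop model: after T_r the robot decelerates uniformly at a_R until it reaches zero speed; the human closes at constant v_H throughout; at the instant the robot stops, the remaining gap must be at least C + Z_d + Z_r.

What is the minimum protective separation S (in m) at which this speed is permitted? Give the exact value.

stop time T_s = (9/10)/(1/2) = 1.8000 s
reaction-phase robot travel = 0.9000·0.1200 = 0.1080 m
robot under decel: 0.9000²/(2·0.5000) = 0.8100 m
person approaches 1.2000·(0.1200+1.8000) = 2.3040 m
margins: 0.2000+0.0500+0.0300 = 0.2800 m
S_min ≈ 0.1080+0.8100+2.3040+0.2800  ⇒  S_min = 1751/500 m

S_min = 1751/500 m = 3.5020 m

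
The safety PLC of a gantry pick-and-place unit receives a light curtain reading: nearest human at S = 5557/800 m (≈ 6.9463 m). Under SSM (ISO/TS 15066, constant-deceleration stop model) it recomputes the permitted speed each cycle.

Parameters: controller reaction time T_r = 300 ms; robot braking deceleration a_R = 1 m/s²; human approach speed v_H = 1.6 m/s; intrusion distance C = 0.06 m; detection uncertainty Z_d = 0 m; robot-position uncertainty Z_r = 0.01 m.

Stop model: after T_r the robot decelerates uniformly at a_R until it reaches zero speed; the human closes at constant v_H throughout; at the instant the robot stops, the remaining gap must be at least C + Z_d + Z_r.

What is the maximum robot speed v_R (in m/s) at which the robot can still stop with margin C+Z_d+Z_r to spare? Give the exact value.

quadratic (1/2)·v² + (19/10)·v + (-5117/800) = 0
  disc = (19/10)² − 4·(1/2)·(-5117/800) = 6561/400 ; √disc = 81/20
  v_R = (−(19/10) + 81/20) / (2·(1/2)) = 43/20 m/s
check:
stop time T_s = (43/20)/1 = 2.1500 s
robot covers v_R·T_r = 2.1500·0.3000 = 0.6450 m before braking
robot covers 2.1500·2.1500 − ½·1.0000·2.1500² = 2.3112 m while stopping
person approaches 1.6000·(0.3000+2.1500) = 3.9200 m
margins: 0.0600+0.0000+0.0100 = 0.0700 m
sum ≈ 0.6450+2.3112+3.9200+0.0700 ≈ 6.9463 m = S ✓

v_R_max = 43/20 m/s = 2.1500 m/s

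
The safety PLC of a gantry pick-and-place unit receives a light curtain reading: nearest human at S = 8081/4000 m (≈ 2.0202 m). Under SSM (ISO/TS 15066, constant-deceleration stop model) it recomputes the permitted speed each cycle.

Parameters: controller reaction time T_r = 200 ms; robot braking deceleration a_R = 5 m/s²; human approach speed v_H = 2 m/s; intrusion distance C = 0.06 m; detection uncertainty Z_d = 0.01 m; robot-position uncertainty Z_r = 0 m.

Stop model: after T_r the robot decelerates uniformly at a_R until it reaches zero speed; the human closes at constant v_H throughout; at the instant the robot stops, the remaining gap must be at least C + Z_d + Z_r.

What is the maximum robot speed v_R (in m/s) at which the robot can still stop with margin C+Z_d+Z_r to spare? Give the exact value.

v_R_max = 39/20 m/s = 1.9500 m/s

quadratic (1/10)·v² + (3/5)·v + (-6201/4000) = 0
  disc = (3/5)² − 4·(1/10)·(-6201/4000) = 9801/10000 ; √disc = 99/100
  v_R = (−(3/5) + 99/100) / (2·(1/10)) = 39/20 m/s
check:
T_s = v_R/a_R = (39/20)/5 = 0.3900 s
robot in T_r: 1.9500·0.2000 = 0.3900 m
robot covers 1.9500·0.3900 − ½·5.0000·0.3900² = 0.3802 m while stopping
human closes 2.0000·0.5900 = 1.1800 m
C+Z_d+Z_r = 0.0600+0.0100+0.0000 = 0.0700 m
sum ≈ 0.3900+0.3802+1.1800+0.0700 ≈ 2.0202 m = S ✓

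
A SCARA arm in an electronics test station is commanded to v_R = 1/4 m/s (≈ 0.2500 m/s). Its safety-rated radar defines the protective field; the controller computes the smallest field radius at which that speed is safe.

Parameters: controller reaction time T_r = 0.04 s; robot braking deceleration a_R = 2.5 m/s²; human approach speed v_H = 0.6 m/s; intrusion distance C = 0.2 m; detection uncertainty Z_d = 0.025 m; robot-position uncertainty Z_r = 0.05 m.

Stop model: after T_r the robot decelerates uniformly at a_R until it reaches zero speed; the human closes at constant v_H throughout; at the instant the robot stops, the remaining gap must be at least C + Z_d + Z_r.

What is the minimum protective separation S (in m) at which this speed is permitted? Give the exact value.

stop time T_s = (1/4)/(5/2) = 0.1000 s
reaction-phase robot travel = 0.2500·0.0400 = 0.0100 m
robot under decel: 0.2500²/(2·2.5000) = 0.0125 m
human closes 0.6000·0.1400 = 0.0840 m
C+Z_d+Z_r = 0.2000+0.0250+0.0500 = 0.2750 m
S_min ≈ 0.0100+0.0125+0.0840+0.2750  ⇒  S_min = 763/2000 m

S_min = 763/2000 m = 0.3815 m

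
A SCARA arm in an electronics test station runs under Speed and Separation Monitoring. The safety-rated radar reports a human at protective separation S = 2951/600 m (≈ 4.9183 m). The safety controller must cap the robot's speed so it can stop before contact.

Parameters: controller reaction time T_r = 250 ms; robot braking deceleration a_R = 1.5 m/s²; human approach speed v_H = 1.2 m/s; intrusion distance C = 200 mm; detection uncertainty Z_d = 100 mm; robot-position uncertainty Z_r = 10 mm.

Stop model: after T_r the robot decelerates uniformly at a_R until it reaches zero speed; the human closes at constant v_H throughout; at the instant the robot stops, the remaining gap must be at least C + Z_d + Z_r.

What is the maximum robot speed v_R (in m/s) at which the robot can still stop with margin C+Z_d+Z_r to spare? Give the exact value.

v_R_max = 47/20 m/s = 2.3500 m/s

collect terms ⇒ (1/3)·v_R² + (21/20)·v_R + (-517/120) = 0
  disc = (21/20)² − 4·(1/3)·(-517/120) = 24649/3600 ; √disc = 157/60
  v_R = (−(21/20) + 157/60) / (2·(1/3)) = 47/20 m/s
check:
stop time T_s = (47/20)/(3/2) = 1.5667 s
robot in T_r: 2.3500·0.2500 = 0.5875 m
braking distance = 2.3500²/(2·1.5000) = 1.8408 m
person approaches 1.2000·(0.2500+1.5667) = 2.1800 m
margins: 0.2000+0.1000+0.0100 = 0.3100 m
sum ≈ 0.5875+1.8408+2.1800+0.3100 ≈ 4.9183 m = S ✓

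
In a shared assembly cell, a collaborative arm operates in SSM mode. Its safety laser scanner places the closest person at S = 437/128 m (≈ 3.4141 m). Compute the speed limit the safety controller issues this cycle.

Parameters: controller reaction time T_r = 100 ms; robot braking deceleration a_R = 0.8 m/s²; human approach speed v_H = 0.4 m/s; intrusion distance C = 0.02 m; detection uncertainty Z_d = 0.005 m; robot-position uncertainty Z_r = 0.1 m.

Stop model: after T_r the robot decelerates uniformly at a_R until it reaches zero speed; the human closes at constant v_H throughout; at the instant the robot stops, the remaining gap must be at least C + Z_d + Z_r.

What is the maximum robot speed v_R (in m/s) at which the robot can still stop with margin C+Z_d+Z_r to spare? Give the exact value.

v_R_max = 37/20 m/s = 1.8500 m/s

collect terms ⇒ (5/8)·v_R² + (3/5)·v_R + (-10397/3200) = 0
  disc = (3/5)² − 4·(5/8)·(-10397/3200) = 54289/6400 ; √disc = 233/80
  v_R = (−(3/5) + 233/80) / (2·(5/8)) = 37/20 m/s
check:
stop time T_s = (37/20)/(4/5) = 2.3125 s
reaction-phase robot travel = 1.8500·0.1000 = 0.1850 m
robot under decel: 1.8500²/(2·0.8000) = 2.1391 m
human over T_r+T_s: 0.4000·(0.1000+2.3125) = 0.9650 m
C+Z_d+Z_r = 0.0200+0.0050+0.1000 = 0.1250 m
sum ≈ 0.1850+2.1391+0.9650+0.1250 ≈ 3.4141 m = S ✓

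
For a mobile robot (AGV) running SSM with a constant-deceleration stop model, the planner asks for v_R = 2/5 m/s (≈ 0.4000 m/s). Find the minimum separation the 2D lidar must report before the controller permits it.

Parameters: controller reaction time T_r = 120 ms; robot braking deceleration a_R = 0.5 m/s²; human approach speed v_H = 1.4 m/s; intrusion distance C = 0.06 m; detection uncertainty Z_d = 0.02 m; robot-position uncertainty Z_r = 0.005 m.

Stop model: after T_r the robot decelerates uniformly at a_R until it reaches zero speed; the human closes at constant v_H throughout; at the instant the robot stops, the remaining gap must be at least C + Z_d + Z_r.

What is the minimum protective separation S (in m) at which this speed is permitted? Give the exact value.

S_min = 1581/1000 m = 1.5810 m

T_s = v_R/a_R = (2/5)/(1/2) = 0.8000 s
robot covers v_R·T_r = 0.4000·0.1200 = 0.0480 m before braking
robot under decel: 0.4000²/(2·0.5000) = 0.1600 m
human over T_r+T_s: 1.4000·(0.1200+0.8000) = 1.2880 m
margins: 0.0600+0.0200+0.0050 = 0.0850 m
S_min ≈ 0.0480+0.1600+1.2880+0.0850  ⇒  S_min = 1581/1000 m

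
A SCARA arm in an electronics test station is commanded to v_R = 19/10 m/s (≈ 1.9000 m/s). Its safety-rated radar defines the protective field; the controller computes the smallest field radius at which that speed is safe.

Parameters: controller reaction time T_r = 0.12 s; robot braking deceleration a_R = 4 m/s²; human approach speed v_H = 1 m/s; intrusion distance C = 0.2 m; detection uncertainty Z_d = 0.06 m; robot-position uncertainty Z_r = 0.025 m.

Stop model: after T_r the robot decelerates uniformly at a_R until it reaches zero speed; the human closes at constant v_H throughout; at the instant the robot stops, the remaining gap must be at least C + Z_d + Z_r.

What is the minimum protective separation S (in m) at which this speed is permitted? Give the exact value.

S_min = 6237/4000 m = 1.5593 m

stop time T_s = (19/10)/4 = 0.4750 s
robot in T_r: 1.9000·0.1200 = 0.2280 m
robot covers 1.9000·0.4750 − ½·4.0000·0.4750² = 0.4512 m while stopping
person approaches 1.0000·(0.1200+0.4750) = 0.5950 m
C+Z_d+Z_r = 0.2000+0.0600+0.0250 = 0.2850 m
S_min ≈ 0.2280+0.4512+0.5950+0.2850  ⇒  S_min = 6237/4000 m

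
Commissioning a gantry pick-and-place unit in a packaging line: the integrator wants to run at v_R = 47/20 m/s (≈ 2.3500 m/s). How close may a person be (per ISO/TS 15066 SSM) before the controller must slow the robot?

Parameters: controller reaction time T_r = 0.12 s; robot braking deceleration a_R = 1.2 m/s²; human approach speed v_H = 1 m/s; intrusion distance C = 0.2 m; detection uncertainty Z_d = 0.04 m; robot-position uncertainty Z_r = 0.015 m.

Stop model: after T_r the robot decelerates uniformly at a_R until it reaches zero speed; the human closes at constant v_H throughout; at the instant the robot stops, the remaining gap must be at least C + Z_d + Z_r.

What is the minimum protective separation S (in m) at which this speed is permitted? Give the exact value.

T_s = v_R/a_R = (47/20)/(6/5) = 1.9583 s
robot in T_r: 2.3500·0.1200 = 0.2820 m
robot covers 2.3500·1.9583 − ½·1.2000·1.9583² = 2.3010 m while stopping
human over T_r+T_s: 1.0000·(0.1200+1.9583) = 2.0783 m
margins: 0.2000+0.0400+0.0150 = 0.2550 m
S_min ≈ 0.2820+2.3010+2.0783+0.2550  ⇒  S_min = 39331/8000 m

S_min = 39331/8000 m = 4.9164 m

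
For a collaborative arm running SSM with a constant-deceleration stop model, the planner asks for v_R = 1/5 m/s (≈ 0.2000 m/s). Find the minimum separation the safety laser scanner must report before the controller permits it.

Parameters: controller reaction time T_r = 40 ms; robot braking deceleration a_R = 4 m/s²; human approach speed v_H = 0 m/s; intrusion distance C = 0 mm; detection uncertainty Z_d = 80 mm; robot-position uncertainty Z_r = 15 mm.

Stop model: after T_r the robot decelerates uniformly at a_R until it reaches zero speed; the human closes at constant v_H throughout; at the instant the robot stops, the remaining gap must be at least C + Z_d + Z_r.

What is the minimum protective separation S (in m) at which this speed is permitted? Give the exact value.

S_min = 27/250 m = 0.1080 m

stop time T_s = (1/5)/4 = 0.0500 s
robot covers v_R·T_r = 0.2000·0.0400 = 0.0080 m before braking
robot covers 0.2000·0.0500 − ½·4.0000·0.0500² = 0.0050 m while stopping
human over T_r+T_s: 0.0000·(0.0400+0.0500) = 0.0000 m
margins: 0.0000+0.0800+0.0150 = 0.0950 m
S_min ≈ 0.0080+0.0050+0.0000+0.0950  ⇒  S_min = 27/250 m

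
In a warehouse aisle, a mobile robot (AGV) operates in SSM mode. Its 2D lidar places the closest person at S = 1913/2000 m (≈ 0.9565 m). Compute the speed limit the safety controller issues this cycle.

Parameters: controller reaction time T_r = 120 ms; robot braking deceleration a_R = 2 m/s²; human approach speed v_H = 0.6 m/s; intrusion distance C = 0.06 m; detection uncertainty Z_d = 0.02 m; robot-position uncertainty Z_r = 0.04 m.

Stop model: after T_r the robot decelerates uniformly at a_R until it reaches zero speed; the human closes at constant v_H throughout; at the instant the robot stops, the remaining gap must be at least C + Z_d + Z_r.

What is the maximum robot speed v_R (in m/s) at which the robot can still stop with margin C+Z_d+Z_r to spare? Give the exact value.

v_R_max = 11/10 m/s = 1.1000 m/s

quadratic (1/4)·v² + (21/50)·v + (-1529/2000) = 0
  disc = (21/50)² − 4·(1/4)·(-1529/2000) = 9409/10000 ; √disc = 97/100
  v_R = (−(21/50) + 97/100) / (2·(1/4)) = 11/10 m/s
check:
stop time T_s = (11/10)/2 = 0.5500 s
robot covers v_R·T_r = 1.1000·0.1200 = 0.1320 m before braking
robot under decel: 1.1000²/(2·2.0000) = 0.3025 m
human closes 0.6000·0.6700 = 0.4020 m
C+Z_d+Z_r = 0.0600+0.0200+0.0400 = 0.1200 m
sum ≈ 0.1320+0.3025+0.4020+0.1200 ≈ 0.9565 m = S ✓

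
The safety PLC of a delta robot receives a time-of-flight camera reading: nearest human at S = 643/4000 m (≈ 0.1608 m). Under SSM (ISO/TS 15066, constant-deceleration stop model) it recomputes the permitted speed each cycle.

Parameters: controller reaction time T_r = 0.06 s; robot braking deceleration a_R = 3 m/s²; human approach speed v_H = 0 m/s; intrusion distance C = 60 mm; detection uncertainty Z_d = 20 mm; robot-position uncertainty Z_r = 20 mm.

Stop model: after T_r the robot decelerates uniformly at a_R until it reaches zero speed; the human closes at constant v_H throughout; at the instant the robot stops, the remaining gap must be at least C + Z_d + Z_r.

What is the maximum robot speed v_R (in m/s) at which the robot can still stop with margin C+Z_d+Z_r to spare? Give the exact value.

at the boundary: (1/6)·v² + (3/50)·v + (-243/4000) = 0
  disc = (3/50)² − 4·(1/6)·(-243/4000) = 441/10000 ; √disc = 21/100
  v_R = (−(3/50) + 21/100) / (2·(1/6)) = 9/20 m/s
check:
T_s = v_R/a_R = (9/20)/3 = 0.1500 s
reaction-phase robot travel = 0.4500·0.0600 = 0.0270 m
robot under decel: 0.4500²/(2·3.0000) = 0.0338 m
human over T_r+T_s: 0.0000·(0.0600+0.1500) = 0.0000 m
residual clearance needed = 0.0600+0.0200+0.0200 = 0.1000 m
sum ≈ 0.0270+0.0338+0.0000+0.1000 ≈ 0.1608 m = S ✓

v_R_max = 9/20 m/s = 0.4500 m/s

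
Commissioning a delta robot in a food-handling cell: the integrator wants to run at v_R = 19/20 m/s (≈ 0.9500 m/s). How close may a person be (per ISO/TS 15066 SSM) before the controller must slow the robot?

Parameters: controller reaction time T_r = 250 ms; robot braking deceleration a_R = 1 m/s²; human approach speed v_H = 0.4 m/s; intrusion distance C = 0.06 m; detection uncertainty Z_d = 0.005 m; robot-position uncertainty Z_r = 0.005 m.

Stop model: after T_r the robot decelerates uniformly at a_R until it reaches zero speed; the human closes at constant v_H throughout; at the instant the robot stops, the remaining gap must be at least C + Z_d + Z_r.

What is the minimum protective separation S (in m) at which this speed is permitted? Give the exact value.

S_min = 991/800 m = 1.2388 m

braking lasts T_s = (19/20)/1 = 0.9500 s
reaction-phase robot travel = 0.9500·0.2500 = 0.2375 m
robot covers 0.9500·0.9500 − ½·1.0000·0.9500² = 0.4512 m while stopping
human over T_r+T_s: 0.4000·(0.2500+0.9500) = 0.4800 m
C+Z_d+Z_r = 0.0600+0.0050+0.0050 = 0.0700 m
S_min ≈ 0.2375+0.4512+0.4800+0.0700  ⇒  S_min = 991/800 m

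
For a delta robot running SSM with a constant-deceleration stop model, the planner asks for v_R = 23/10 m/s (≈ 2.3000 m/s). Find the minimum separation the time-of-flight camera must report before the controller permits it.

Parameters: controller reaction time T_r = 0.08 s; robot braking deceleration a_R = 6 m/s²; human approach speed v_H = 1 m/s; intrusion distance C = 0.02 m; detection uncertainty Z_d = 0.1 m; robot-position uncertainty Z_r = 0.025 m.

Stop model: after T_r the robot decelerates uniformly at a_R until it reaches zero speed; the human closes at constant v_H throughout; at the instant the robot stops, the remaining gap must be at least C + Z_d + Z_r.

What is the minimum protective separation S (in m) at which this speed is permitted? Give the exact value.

S_min = 7399/6000 m = 1.2332 m

braking lasts T_s = (23/10)/6 = 0.3833 s
robot in T_r: 2.3000·0.0800 = 0.1840 m
braking distance = 2.3000²/(2·6.0000) = 0.4408 m
human closes 1.0000·0.4633 = 0.4633 m
residual clearance needed = 0.0200+0.1000+0.0250 = 0.1450 m
S_min ≈ 0.1840+0.4408+0.4633+0.1450  ⇒  S_min = 7399/6000 m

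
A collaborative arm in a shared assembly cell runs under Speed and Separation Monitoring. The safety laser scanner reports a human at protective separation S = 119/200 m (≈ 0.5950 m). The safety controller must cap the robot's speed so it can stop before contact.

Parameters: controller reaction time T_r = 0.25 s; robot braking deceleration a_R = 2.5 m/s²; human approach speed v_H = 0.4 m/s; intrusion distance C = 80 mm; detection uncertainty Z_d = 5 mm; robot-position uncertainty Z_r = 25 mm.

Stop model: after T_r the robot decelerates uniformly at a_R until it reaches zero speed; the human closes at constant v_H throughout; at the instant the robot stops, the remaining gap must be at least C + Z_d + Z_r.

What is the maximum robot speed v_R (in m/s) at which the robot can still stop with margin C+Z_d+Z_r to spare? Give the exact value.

quadratic (1/5)·v² + (41/100)·v + (-77/200) = 0
  disc = (41/100)² − 4·(1/5)·(-77/200) = 4761/10000 ; √disc = 69/100
  v_R = (−(41/100) + 69/100) / (2·(1/5)) = 7/10 m/s
check:
T_s = v_R/a_R = (7/10)/(5/2) = 0.2800 s
robot covers v_R·T_r = 0.7000·0.2500 = 0.1750 m before braking
robot under decel: 0.7000²/(2·2.5000) = 0.0980 m
person approaches 0.4000·(0.2500+0.2800) = 0.2120 m
C+Z_d+Z_r = 0.0800+0.0050+0.0250 = 0.1100 m
sum ≈ 0.1750+0.0980+0.2120+0.1100 ≈ 0.5950 m = S ✓

v_R_max = 7/10 m/s = 0.7000 m/s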